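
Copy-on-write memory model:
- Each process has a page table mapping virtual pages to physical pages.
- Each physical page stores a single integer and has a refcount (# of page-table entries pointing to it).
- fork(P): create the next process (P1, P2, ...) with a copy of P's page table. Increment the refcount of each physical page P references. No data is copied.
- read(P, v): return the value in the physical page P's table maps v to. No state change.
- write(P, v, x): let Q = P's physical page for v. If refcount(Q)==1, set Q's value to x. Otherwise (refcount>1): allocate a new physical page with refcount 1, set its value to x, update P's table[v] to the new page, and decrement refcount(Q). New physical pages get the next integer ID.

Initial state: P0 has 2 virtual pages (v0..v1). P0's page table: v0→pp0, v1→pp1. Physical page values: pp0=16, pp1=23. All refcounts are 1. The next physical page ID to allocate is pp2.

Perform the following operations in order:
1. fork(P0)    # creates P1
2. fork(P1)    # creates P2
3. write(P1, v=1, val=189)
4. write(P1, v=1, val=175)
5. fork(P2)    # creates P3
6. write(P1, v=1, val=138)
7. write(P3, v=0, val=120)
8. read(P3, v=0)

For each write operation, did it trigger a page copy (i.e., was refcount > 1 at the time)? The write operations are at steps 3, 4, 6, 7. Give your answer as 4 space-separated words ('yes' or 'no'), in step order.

Op 1: fork(P0) -> P1. 2 ppages; refcounts: pp0:2 pp1:2
Op 2: fork(P1) -> P2. 2 ppages; refcounts: pp0:3 pp1:3
Op 3: write(P1, v1, 189). refcount(pp1)=3>1 -> COPY to pp2. 3 ppages; refcounts: pp0:3 pp1:2 pp2:1
Op 4: write(P1, v1, 175). refcount(pp2)=1 -> write in place. 3 ppages; refcounts: pp0:3 pp1:2 pp2:1
Op 5: fork(P2) -> P3. 3 ppages; refcounts: pp0:4 pp1:3 pp2:1
Op 6: write(P1, v1, 138). refcount(pp2)=1 -> write in place. 3 ppages; refcounts: pp0:4 pp1:3 pp2:1
Op 7: write(P3, v0, 120). refcount(pp0)=4>1 -> COPY to pp3. 4 ppages; refcounts: pp0:3 pp1:3 pp2:1 pp3:1
Op 8: read(P3, v0) -> 120. No state change.

yes no no yes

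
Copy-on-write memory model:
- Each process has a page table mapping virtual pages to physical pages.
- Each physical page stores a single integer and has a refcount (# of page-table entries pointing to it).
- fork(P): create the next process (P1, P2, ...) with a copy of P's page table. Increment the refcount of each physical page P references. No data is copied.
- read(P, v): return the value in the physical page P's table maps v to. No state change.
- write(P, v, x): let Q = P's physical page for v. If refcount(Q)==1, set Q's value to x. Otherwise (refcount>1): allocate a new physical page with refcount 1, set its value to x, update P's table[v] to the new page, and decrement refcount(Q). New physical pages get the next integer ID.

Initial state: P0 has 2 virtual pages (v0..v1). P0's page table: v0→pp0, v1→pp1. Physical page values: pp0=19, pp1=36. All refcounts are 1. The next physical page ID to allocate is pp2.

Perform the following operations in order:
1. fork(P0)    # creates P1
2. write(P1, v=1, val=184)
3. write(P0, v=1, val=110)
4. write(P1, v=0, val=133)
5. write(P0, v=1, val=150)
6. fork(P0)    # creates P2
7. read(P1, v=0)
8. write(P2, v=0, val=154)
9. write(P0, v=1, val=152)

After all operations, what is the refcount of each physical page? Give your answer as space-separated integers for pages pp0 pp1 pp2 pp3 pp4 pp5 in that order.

Answer: 1 1 1 1 1 1

Derivation:
Op 1: fork(P0) -> P1. 2 ppages; refcounts: pp0:2 pp1:2
Op 2: write(P1, v1, 184). refcount(pp1)=2>1 -> COPY to pp2. 3 ppages; refcounts: pp0:2 pp1:1 pp2:1
Op 3: write(P0, v1, 110). refcount(pp1)=1 -> write in place. 3 ppages; refcounts: pp0:2 pp1:1 pp2:1
Op 4: write(P1, v0, 133). refcount(pp0)=2>1 -> COPY to pp3. 4 ppages; refcounts: pp0:1 pp1:1 pp2:1 pp3:1
Op 5: write(P0, v1, 150). refcount(pp1)=1 -> write in place. 4 ppages; refcounts: pp0:1 pp1:1 pp2:1 pp3:1
Op 6: fork(P0) -> P2. 4 ppages; refcounts: pp0:2 pp1:2 pp2:1 pp3:1
Op 7: read(P1, v0) -> 133. No state change.
Op 8: write(P2, v0, 154). refcount(pp0)=2>1 -> COPY to pp4. 5 ppages; refcounts: pp0:1 pp1:2 pp2:1 pp3:1 pp4:1
Op 9: write(P0, v1, 152). refcount(pp1)=2>1 -> COPY to pp5. 6 ppages; refcounts: pp0:1 pp1:1 pp2:1 pp3:1 pp4:1 pp5:1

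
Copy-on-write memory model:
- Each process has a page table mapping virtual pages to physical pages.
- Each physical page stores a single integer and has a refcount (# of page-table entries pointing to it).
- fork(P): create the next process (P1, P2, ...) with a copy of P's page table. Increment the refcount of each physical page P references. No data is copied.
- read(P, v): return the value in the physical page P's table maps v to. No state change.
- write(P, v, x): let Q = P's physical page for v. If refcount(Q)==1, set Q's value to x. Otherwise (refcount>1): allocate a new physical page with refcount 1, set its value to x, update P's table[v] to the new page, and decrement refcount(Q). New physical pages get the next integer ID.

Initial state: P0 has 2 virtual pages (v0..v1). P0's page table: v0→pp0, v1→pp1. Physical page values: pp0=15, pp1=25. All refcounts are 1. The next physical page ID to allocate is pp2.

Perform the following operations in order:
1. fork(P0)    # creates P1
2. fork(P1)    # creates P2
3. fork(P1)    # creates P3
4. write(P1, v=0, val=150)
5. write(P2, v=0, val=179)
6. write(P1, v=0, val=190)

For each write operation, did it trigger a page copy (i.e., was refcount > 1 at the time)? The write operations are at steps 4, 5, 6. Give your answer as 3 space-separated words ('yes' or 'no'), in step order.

Op 1: fork(P0) -> P1. 2 ppages; refcounts: pp0:2 pp1:2
Op 2: fork(P1) -> P2. 2 ppages; refcounts: pp0:3 pp1:3
Op 3: fork(P1) -> P3. 2 ppages; refcounts: pp0:4 pp1:4
Op 4: write(P1, v0, 150). refcount(pp0)=4>1 -> COPY to pp2. 3 ppages; refcounts: pp0:3 pp1:4 pp2:1
Op 5: write(P2, v0, 179). refcount(pp0)=3>1 -> COPY to pp3. 4 ppages; refcounts: pp0:2 pp1:4 pp2:1 pp3:1
Op 6: write(P1, v0, 190). refcount(pp2)=1 -> write in place. 4 ppages; refcounts: pp0:2 pp1:4 pp2:1 pp3:1

yes yes no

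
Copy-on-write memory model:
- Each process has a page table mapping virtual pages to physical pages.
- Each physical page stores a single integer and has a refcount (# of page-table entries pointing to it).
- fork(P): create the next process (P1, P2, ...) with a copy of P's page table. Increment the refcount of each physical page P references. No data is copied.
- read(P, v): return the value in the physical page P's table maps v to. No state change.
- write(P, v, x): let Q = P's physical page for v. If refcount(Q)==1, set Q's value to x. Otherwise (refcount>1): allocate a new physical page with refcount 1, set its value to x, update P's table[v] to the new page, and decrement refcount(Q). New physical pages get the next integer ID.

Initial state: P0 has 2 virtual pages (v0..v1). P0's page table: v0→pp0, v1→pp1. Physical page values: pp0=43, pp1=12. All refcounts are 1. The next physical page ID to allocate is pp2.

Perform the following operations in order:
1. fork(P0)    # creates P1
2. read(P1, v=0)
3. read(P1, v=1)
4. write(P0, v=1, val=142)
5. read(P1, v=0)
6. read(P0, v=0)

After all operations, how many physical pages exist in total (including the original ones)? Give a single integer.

Answer: 3

Derivation:
Op 1: fork(P0) -> P1. 2 ppages; refcounts: pp0:2 pp1:2
Op 2: read(P1, v0) -> 43. No state change.
Op 3: read(P1, v1) -> 12. No state change.
Op 4: write(P0, v1, 142). refcount(pp1)=2>1 -> COPY to pp2. 3 ppages; refcounts: pp0:2 pp1:1 pp2:1
Op 5: read(P1, v0) -> 43. No state change.
Op 6: read(P0, v0) -> 43. No state change.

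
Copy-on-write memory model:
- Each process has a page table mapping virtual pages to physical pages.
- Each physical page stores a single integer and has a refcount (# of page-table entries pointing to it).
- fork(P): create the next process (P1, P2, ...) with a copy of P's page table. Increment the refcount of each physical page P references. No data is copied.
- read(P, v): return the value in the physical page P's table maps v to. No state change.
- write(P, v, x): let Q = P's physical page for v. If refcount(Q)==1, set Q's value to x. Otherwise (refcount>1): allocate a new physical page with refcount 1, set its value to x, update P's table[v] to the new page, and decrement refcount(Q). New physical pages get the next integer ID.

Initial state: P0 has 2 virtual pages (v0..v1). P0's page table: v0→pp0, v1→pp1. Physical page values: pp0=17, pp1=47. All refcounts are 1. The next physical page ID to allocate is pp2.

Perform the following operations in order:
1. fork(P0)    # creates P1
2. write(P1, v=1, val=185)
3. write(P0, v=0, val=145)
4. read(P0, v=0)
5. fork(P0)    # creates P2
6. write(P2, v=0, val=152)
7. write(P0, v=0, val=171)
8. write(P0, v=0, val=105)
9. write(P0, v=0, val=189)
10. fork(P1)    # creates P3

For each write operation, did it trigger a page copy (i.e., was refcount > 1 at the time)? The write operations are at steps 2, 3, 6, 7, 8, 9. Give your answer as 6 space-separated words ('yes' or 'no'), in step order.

Op 1: fork(P0) -> P1. 2 ppages; refcounts: pp0:2 pp1:2
Op 2: write(P1, v1, 185). refcount(pp1)=2>1 -> COPY to pp2. 3 ppages; refcounts: pp0:2 pp1:1 pp2:1
Op 3: write(P0, v0, 145). refcount(pp0)=2>1 -> COPY to pp3. 4 ppages; refcounts: pp0:1 pp1:1 pp2:1 pp3:1
Op 4: read(P0, v0) -> 145. No state change.
Op 5: fork(P0) -> P2. 4 ppages; refcounts: pp0:1 pp1:2 pp2:1 pp3:2
Op 6: write(P2, v0, 152). refcount(pp3)=2>1 -> COPY to pp4. 5 ppages; refcounts: pp0:1 pp1:2 pp2:1 pp3:1 pp4:1
Op 7: write(P0, v0, 171). refcount(pp3)=1 -> write in place. 5 ppages; refcounts: pp0:1 pp1:2 pp2:1 pp3:1 pp4:1
Op 8: write(P0, v0, 105). refcount(pp3)=1 -> write in place. 5 ppages; refcounts: pp0:1 pp1:2 pp2:1 pp3:1 pp4:1
Op 9: write(P0, v0, 189). refcount(pp3)=1 -> write in place. 5 ppages; refcounts: pp0:1 pp1:2 pp2:1 pp3:1 pp4:1
Op 10: fork(P1) -> P3. 5 ppages; refcounts: pp0:2 pp1:2 pp2:2 pp3:1 pp4:1

yes yes yes no no no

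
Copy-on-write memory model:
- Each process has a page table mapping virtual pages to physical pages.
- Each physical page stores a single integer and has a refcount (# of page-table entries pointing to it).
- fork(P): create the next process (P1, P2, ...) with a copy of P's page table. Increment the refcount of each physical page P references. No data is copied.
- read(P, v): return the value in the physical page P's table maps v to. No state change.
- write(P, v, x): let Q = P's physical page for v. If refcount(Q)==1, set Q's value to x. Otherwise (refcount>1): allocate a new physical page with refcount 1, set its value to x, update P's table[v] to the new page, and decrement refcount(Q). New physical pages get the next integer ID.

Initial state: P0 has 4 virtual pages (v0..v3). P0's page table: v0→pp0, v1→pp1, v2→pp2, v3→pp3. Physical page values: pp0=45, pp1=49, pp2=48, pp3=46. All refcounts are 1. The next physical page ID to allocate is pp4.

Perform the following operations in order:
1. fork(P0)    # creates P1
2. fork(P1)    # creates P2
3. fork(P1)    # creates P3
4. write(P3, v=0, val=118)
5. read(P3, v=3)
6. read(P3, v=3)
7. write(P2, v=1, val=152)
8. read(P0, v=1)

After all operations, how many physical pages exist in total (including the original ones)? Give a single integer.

Answer: 6

Derivation:
Op 1: fork(P0) -> P1. 4 ppages; refcounts: pp0:2 pp1:2 pp2:2 pp3:2
Op 2: fork(P1) -> P2. 4 ppages; refcounts: pp0:3 pp1:3 pp2:3 pp3:3
Op 3: fork(P1) -> P3. 4 ppages; refcounts: pp0:4 pp1:4 pp2:4 pp3:4
Op 4: write(P3, v0, 118). refcount(pp0)=4>1 -> COPY to pp4. 5 ppages; refcounts: pp0:3 pp1:4 pp2:4 pp3:4 pp4:1
Op 5: read(P3, v3) -> 46. No state change.
Op 6: read(P3, v3) -> 46. No state change.
Op 7: write(P2, v1, 152). refcount(pp1)=4>1 -> COPY to pp5. 6 ppages; refcounts: pp0:3 pp1:3 pp2:4 pp3:4 pp4:1 pp5:1
Op 8: read(P0, v1) -> 49. No state change.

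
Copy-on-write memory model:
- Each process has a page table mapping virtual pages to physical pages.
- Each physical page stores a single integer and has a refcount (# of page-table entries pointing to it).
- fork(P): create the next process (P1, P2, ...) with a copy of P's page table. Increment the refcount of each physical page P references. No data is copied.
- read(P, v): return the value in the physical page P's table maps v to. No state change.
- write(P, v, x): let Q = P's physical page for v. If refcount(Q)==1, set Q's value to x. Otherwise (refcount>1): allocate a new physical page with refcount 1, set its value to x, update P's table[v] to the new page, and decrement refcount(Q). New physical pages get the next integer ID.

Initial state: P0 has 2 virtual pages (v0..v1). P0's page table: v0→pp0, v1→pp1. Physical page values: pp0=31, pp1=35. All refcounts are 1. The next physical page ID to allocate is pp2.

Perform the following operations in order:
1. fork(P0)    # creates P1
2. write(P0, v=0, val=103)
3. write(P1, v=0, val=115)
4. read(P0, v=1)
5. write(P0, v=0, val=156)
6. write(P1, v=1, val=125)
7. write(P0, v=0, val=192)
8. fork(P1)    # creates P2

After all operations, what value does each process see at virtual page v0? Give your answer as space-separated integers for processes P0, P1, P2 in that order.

Op 1: fork(P0) -> P1. 2 ppages; refcounts: pp0:2 pp1:2
Op 2: write(P0, v0, 103). refcount(pp0)=2>1 -> COPY to pp2. 3 ppages; refcounts: pp0:1 pp1:2 pp2:1
Op 3: write(P1, v0, 115). refcount(pp0)=1 -> write in place. 3 ppages; refcounts: pp0:1 pp1:2 pp2:1
Op 4: read(P0, v1) -> 35. No state change.
Op 5: write(P0, v0, 156). refcount(pp2)=1 -> write in place. 3 ppages; refcounts: pp0:1 pp1:2 pp2:1
Op 6: write(P1, v1, 125). refcount(pp1)=2>1 -> COPY to pp3. 4 ppages; refcounts: pp0:1 pp1:1 pp2:1 pp3:1
Op 7: write(P0, v0, 192). refcount(pp2)=1 -> write in place. 4 ppages; refcounts: pp0:1 pp1:1 pp2:1 pp3:1
Op 8: fork(P1) -> P2. 4 ppages; refcounts: pp0:2 pp1:1 pp2:1 pp3:2
P0: v0 -> pp2 = 192
P1: v0 -> pp0 = 115
P2: v0 -> pp0 = 115

Answer: 192 115 115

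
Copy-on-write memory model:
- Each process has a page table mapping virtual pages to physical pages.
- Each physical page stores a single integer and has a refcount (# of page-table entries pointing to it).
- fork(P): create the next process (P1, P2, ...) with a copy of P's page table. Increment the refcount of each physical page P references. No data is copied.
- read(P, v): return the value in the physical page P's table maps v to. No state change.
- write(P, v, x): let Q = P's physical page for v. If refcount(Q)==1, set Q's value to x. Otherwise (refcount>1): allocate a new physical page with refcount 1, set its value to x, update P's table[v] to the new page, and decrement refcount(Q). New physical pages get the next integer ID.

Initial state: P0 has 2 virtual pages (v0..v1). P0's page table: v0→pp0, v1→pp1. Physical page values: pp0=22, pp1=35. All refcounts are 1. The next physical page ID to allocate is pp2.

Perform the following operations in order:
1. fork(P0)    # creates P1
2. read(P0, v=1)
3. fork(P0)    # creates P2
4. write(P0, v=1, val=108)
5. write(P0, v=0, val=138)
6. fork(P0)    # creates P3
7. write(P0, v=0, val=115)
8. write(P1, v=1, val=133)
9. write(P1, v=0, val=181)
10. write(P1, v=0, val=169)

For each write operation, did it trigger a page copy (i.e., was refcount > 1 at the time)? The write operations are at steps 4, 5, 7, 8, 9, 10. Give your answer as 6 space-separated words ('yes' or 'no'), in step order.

Op 1: fork(P0) -> P1. 2 ppages; refcounts: pp0:2 pp1:2
Op 2: read(P0, v1) -> 35. No state change.
Op 3: fork(P0) -> P2. 2 ppages; refcounts: pp0:3 pp1:3
Op 4: write(P0, v1, 108). refcount(pp1)=3>1 -> COPY to pp2. 3 ppages; refcounts: pp0:3 pp1:2 pp2:1
Op 5: write(P0, v0, 138). refcount(pp0)=3>1 -> COPY to pp3. 4 ppages; refcounts: pp0:2 pp1:2 pp2:1 pp3:1
Op 6: fork(P0) -> P3. 4 ppages; refcounts: pp0:2 pp1:2 pp2:2 pp3:2
Op 7: write(P0, v0, 115). refcount(pp3)=2>1 -> COPY to pp4. 5 ppages; refcounts: pp0:2 pp1:2 pp2:2 pp3:1 pp4:1
Op 8: write(P1, v1, 133). refcount(pp1)=2>1 -> COPY to pp5. 6 ppages; refcounts: pp0:2 pp1:1 pp2:2 pp3:1 pp4:1 pp5:1
Op 9: write(P1, v0, 181). refcount(pp0)=2>1 -> COPY to pp6. 7 ppages; refcounts: pp0:1 pp1:1 pp2:2 pp3:1 pp4:1 pp5:1 pp6:1
Op 10: write(P1, v0, 169). refcount(pp6)=1 -> write in place. 7 ppages; refcounts: pp0:1 pp1:1 pp2:2 pp3:1 pp4:1 pp5:1 pp6:1

yes yes yes yes yes no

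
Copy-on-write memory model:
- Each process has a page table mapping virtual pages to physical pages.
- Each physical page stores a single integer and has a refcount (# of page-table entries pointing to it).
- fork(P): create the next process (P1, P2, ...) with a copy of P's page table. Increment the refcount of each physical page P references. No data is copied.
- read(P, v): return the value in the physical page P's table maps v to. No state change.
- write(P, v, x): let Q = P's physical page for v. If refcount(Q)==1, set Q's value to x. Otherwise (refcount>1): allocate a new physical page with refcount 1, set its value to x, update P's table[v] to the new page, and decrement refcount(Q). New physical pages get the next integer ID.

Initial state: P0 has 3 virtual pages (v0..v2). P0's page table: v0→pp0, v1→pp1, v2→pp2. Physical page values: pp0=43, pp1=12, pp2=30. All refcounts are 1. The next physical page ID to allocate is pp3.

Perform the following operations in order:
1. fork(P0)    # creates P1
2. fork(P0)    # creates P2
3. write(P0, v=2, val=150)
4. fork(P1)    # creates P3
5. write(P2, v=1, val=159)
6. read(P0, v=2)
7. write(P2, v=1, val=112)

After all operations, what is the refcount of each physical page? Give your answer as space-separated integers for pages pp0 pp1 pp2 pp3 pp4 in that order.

Op 1: fork(P0) -> P1. 3 ppages; refcounts: pp0:2 pp1:2 pp2:2
Op 2: fork(P0) -> P2. 3 ppages; refcounts: pp0:3 pp1:3 pp2:3
Op 3: write(P0, v2, 150). refcount(pp2)=3>1 -> COPY to pp3. 4 ppages; refcounts: pp0:3 pp1:3 pp2:2 pp3:1
Op 4: fork(P1) -> P3. 4 ppages; refcounts: pp0:4 pp1:4 pp2:3 pp3:1
Op 5: write(P2, v1, 159). refcount(pp1)=4>1 -> COPY to pp4. 5 ppages; refcounts: pp0:4 pp1:3 pp2:3 pp3:1 pp4:1
Op 6: read(P0, v2) -> 150. No state change.
Op 7: write(P2, v1, 112). refcount(pp4)=1 -> write in place. 5 ppages; refcounts: pp0:4 pp1:3 pp2:3 pp3:1 pp4:1

Answer: 4 3 3 1 1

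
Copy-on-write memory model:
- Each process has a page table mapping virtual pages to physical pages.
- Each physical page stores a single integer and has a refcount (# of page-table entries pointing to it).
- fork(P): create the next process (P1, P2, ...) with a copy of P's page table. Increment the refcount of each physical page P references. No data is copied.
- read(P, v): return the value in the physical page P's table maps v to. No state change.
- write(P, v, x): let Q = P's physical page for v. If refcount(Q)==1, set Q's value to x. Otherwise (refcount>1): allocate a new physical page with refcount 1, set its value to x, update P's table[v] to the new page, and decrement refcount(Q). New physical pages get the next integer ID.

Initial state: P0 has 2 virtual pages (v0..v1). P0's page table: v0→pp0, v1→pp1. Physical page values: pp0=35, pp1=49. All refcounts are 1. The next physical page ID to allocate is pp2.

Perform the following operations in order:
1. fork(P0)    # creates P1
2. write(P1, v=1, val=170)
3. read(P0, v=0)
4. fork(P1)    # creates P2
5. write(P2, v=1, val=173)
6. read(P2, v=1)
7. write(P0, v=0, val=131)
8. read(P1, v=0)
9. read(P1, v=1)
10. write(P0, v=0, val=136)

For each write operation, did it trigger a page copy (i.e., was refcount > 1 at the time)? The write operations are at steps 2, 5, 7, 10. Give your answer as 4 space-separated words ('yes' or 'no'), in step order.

Op 1: fork(P0) -> P1. 2 ppages; refcounts: pp0:2 pp1:2
Op 2: write(P1, v1, 170). refcount(pp1)=2>1 -> COPY to pp2. 3 ppages; refcounts: pp0:2 pp1:1 pp2:1
Op 3: read(P0, v0) -> 35. No state change.
Op 4: fork(P1) -> P2. 3 ppages; refcounts: pp0:3 pp1:1 pp2:2
Op 5: write(P2, v1, 173). refcount(pp2)=2>1 -> COPY to pp3. 4 ppages; refcounts: pp0:3 pp1:1 pp2:1 pp3:1
Op 6: read(P2, v1) -> 173. No state change.
Op 7: write(P0, v0, 131). refcount(pp0)=3>1 -> COPY to pp4. 5 ppages; refcounts: pp0:2 pp1:1 pp2:1 pp3:1 pp4:1
Op 8: read(P1, v0) -> 35. No state change.
Op 9: read(P1, v1) -> 170. No state change.
Op 10: write(P0, v0, 136). refcount(pp4)=1 -> write in place. 5 ppages; refcounts: pp0:2 pp1:1 pp2:1 pp3:1 pp4:1

yes yes yes no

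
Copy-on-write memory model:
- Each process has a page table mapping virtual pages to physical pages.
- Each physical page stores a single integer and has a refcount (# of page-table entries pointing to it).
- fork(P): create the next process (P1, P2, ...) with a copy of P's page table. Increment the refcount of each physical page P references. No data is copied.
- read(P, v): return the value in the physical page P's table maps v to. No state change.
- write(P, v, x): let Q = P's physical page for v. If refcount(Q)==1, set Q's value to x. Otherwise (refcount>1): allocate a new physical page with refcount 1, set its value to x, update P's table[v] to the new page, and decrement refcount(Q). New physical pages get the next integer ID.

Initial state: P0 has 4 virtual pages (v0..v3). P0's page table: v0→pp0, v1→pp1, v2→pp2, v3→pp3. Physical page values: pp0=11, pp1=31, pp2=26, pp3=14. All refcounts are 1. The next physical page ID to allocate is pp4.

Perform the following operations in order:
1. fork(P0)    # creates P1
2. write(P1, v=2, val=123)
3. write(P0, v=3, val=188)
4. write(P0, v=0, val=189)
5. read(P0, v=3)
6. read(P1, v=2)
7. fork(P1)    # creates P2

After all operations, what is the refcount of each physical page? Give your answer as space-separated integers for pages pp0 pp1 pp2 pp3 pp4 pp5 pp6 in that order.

Op 1: fork(P0) -> P1. 4 ppages; refcounts: pp0:2 pp1:2 pp2:2 pp3:2
Op 2: write(P1, v2, 123). refcount(pp2)=2>1 -> COPY to pp4. 5 ppages; refcounts: pp0:2 pp1:2 pp2:1 pp3:2 pp4:1
Op 3: write(P0, v3, 188). refcount(pp3)=2>1 -> COPY to pp5. 6 ppages; refcounts: pp0:2 pp1:2 pp2:1 pp3:1 pp4:1 pp5:1
Op 4: write(P0, v0, 189). refcount(pp0)=2>1 -> COPY to pp6. 7 ppages; refcounts: pp0:1 pp1:2 pp2:1 pp3:1 pp4:1 pp5:1 pp6:1
Op 5: read(P0, v3) -> 188. No state change.
Op 6: read(P1, v2) -> 123. No state change.
Op 7: fork(P1) -> P2. 7 ppages; refcounts: pp0:2 pp1:3 pp2:1 pp3:2 pp4:2 pp5:1 pp6:1

Answer: 2 3 1 2 2 1 1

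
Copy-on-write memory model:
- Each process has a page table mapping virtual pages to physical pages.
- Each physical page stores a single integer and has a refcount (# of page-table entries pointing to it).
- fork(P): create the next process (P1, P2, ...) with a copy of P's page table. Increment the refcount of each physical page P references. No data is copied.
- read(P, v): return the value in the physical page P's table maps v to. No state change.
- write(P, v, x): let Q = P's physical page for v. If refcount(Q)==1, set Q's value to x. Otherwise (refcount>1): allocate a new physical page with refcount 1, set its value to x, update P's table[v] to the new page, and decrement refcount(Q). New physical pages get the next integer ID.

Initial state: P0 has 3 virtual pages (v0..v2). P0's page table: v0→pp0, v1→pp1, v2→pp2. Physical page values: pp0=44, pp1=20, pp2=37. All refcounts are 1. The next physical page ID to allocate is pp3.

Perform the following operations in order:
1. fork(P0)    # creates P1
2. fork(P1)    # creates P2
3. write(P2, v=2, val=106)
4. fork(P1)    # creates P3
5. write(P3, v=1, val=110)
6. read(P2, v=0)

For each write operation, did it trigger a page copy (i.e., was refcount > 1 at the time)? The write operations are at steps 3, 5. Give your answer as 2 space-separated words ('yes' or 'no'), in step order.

Op 1: fork(P0) -> P1. 3 ppages; refcounts: pp0:2 pp1:2 pp2:2
Op 2: fork(P1) -> P2. 3 ppages; refcounts: pp0:3 pp1:3 pp2:3
Op 3: write(P2, v2, 106). refcount(pp2)=3>1 -> COPY to pp3. 4 ppages; refcounts: pp0:3 pp1:3 pp2:2 pp3:1
Op 4: fork(P1) -> P3. 4 ppages; refcounts: pp0:4 pp1:4 pp2:3 pp3:1
Op 5: write(P3, v1, 110). refcount(pp1)=4>1 -> COPY to pp4. 5 ppages; refcounts: pp0:4 pp1:3 pp2:3 pp3:1 pp4:1
Op 6: read(P2, v0) -> 44. No state change.

yes yes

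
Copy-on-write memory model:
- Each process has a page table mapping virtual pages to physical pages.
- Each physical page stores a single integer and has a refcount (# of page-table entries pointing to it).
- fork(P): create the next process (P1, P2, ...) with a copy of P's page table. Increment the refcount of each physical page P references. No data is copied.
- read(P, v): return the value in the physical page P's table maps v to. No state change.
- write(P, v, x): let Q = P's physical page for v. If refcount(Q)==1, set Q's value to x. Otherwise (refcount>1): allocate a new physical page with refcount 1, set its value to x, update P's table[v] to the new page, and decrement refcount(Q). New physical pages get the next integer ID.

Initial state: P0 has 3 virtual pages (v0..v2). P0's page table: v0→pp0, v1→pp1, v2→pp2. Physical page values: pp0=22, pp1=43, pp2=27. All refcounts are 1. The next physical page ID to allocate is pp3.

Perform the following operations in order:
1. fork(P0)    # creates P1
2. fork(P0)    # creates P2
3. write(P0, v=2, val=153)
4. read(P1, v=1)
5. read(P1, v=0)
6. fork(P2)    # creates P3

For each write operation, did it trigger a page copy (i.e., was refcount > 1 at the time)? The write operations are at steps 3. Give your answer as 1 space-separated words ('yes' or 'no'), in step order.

Op 1: fork(P0) -> P1. 3 ppages; refcounts: pp0:2 pp1:2 pp2:2
Op 2: fork(P0) -> P2. 3 ppages; refcounts: pp0:3 pp1:3 pp2:3
Op 3: write(P0, v2, 153). refcount(pp2)=3>1 -> COPY to pp3. 4 ppages; refcounts: pp0:3 pp1:3 pp2:2 pp3:1
Op 4: read(P1, v1) -> 43. No state change.
Op 5: read(P1, v0) -> 22. No state change.
Op 6: fork(P2) -> P3. 4 ppages; refcounts: pp0:4 pp1:4 pp2:3 pp3:1

yes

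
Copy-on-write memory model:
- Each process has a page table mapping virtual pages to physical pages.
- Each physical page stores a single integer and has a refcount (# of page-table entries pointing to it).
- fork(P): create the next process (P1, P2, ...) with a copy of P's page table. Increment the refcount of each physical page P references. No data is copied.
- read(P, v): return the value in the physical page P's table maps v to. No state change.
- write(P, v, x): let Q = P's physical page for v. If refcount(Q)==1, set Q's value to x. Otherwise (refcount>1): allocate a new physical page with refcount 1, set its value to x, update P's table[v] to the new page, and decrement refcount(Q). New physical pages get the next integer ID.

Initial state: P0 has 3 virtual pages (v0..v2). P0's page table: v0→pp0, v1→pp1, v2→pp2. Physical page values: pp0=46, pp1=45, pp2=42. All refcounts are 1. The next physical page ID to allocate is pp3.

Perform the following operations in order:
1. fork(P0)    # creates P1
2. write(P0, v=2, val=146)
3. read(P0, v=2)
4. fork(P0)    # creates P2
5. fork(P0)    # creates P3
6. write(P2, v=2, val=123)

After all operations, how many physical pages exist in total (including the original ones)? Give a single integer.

Op 1: fork(P0) -> P1. 3 ppages; refcounts: pp0:2 pp1:2 pp2:2
Op 2: write(P0, v2, 146). refcount(pp2)=2>1 -> COPY to pp3. 4 ppages; refcounts: pp0:2 pp1:2 pp2:1 pp3:1
Op 3: read(P0, v2) -> 146. No state change.
Op 4: fork(P0) -> P2. 4 ppages; refcounts: pp0:3 pp1:3 pp2:1 pp3:2
Op 5: fork(P0) -> P3. 4 ppages; refcounts: pp0:4 pp1:4 pp2:1 pp3:3
Op 6: write(P2, v2, 123). refcount(pp3)=3>1 -> COPY to pp4. 5 ppages; refcounts: pp0:4 pp1:4 pp2:1 pp3:2 pp4:1

Answer: 5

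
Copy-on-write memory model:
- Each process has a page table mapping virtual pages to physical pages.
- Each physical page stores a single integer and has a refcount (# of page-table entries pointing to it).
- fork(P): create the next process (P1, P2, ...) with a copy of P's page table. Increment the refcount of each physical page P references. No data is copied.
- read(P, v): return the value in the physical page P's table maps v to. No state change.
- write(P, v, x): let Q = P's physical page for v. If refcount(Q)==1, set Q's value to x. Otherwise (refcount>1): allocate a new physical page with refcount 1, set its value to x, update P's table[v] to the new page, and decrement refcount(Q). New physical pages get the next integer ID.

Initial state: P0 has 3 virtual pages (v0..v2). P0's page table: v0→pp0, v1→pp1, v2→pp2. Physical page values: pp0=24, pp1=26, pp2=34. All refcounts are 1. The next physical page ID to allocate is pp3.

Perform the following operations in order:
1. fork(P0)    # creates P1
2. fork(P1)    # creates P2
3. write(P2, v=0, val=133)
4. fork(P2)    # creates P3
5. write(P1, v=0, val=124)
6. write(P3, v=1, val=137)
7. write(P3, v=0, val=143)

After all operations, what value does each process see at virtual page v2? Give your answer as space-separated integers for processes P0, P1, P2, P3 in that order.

Answer: 34 34 34 34

Derivation:
Op 1: fork(P0) -> P1. 3 ppages; refcounts: pp0:2 pp1:2 pp2:2
Op 2: fork(P1) -> P2. 3 ppages; refcounts: pp0:3 pp1:3 pp2:3
Op 3: write(P2, v0, 133). refcount(pp0)=3>1 -> COPY to pp3. 4 ppages; refcounts: pp0:2 pp1:3 pp2:3 pp3:1
Op 4: fork(P2) -> P3. 4 ppages; refcounts: pp0:2 pp1:4 pp2:4 pp3:2
Op 5: write(P1, v0, 124). refcount(pp0)=2>1 -> COPY to pp4. 5 ppages; refcounts: pp0:1 pp1:4 pp2:4 pp3:2 pp4:1
Op 6: write(P3, v1, 137). refcount(pp1)=4>1 -> COPY to pp5. 6 ppages; refcounts: pp0:1 pp1:3 pp2:4 pp3:2 pp4:1 pp5:1
Op 7: write(P3, v0, 143). refcount(pp3)=2>1 -> COPY to pp6. 7 ppages; refcounts: pp0:1 pp1:3 pp2:4 pp3:1 pp4:1 pp5:1 pp6:1
P0: v2 -> pp2 = 34
P1: v2 -> pp2 = 34
P2: v2 -> pp2 = 34
P3: v2 -> pp2 = 34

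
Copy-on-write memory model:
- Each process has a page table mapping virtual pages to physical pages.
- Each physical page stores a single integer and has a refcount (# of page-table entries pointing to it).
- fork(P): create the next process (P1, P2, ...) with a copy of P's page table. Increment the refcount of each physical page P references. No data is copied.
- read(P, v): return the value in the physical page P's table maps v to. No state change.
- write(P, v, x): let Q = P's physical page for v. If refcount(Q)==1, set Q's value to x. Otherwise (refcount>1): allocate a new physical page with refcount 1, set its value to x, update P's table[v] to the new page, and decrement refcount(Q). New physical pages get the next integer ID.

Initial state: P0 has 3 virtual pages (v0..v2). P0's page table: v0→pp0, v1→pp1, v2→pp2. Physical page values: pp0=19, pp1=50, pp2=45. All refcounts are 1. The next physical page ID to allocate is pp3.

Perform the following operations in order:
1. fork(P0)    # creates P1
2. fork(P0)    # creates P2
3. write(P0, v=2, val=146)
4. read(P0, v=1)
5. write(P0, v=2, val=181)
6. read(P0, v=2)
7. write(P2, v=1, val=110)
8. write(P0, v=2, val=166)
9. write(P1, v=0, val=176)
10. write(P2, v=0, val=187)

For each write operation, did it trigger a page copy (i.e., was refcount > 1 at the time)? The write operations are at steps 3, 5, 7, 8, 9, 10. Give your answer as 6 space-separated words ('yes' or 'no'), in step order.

Op 1: fork(P0) -> P1. 3 ppages; refcounts: pp0:2 pp1:2 pp2:2
Op 2: fork(P0) -> P2. 3 ppages; refcounts: pp0:3 pp1:3 pp2:3
Op 3: write(P0, v2, 146). refcount(pp2)=3>1 -> COPY to pp3. 4 ppages; refcounts: pp0:3 pp1:3 pp2:2 pp3:1
Op 4: read(P0, v1) -> 50. No state change.
Op 5: write(P0, v2, 181). refcount(pp3)=1 -> write in place. 4 ppages; refcounts: pp0:3 pp1:3 pp2:2 pp3:1
Op 6: read(P0, v2) -> 181. No state change.
Op 7: write(P2, v1, 110). refcount(pp1)=3>1 -> COPY to pp4. 5 ppages; refcounts: pp0:3 pp1:2 pp2:2 pp3:1 pp4:1
Op 8: write(P0, v2, 166). refcount(pp3)=1 -> write in place. 5 ppages; refcounts: pp0:3 pp1:2 pp2:2 pp3:1 pp4:1
Op 9: write(P1, v0, 176). refcount(pp0)=3>1 -> COPY to pp5. 6 ppages; refcounts: pp0:2 pp1:2 pp2:2 pp3:1 pp4:1 pp5:1
Op 10: write(P2, v0, 187). refcount(pp0)=2>1 -> COPY to pp6. 7 ppages; refcounts: pp0:1 pp1:2 pp2:2 pp3:1 pp4:1 pp5:1 pp6:1

yes no yes no yes yes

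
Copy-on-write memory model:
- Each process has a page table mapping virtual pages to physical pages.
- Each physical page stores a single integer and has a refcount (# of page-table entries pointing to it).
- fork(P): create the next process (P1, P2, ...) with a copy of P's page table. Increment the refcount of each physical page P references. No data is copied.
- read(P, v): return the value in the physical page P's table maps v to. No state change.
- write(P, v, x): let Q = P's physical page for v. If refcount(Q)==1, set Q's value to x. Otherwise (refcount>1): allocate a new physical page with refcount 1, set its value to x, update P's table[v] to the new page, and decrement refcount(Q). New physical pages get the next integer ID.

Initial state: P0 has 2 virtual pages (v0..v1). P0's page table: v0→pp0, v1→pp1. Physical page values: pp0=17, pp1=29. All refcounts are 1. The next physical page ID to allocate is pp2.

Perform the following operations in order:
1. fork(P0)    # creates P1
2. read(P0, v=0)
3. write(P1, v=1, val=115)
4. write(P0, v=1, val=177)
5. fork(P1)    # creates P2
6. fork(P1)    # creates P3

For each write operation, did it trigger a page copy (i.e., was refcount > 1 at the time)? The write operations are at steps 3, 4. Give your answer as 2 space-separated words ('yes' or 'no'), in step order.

Op 1: fork(P0) -> P1. 2 ppages; refcounts: pp0:2 pp1:2
Op 2: read(P0, v0) -> 17. No state change.
Op 3: write(P1, v1, 115). refcount(pp1)=2>1 -> COPY to pp2. 3 ppages; refcounts: pp0:2 pp1:1 pp2:1
Op 4: write(P0, v1, 177). refcount(pp1)=1 -> write in place. 3 ppages; refcounts: pp0:2 pp1:1 pp2:1
Op 5: fork(P1) -> P2. 3 ppages; refcounts: pp0:3 pp1:1 pp2:2
Op 6: fork(P1) -> P3. 3 ppages; refcounts: pp0:4 pp1:1 pp2:3

yes no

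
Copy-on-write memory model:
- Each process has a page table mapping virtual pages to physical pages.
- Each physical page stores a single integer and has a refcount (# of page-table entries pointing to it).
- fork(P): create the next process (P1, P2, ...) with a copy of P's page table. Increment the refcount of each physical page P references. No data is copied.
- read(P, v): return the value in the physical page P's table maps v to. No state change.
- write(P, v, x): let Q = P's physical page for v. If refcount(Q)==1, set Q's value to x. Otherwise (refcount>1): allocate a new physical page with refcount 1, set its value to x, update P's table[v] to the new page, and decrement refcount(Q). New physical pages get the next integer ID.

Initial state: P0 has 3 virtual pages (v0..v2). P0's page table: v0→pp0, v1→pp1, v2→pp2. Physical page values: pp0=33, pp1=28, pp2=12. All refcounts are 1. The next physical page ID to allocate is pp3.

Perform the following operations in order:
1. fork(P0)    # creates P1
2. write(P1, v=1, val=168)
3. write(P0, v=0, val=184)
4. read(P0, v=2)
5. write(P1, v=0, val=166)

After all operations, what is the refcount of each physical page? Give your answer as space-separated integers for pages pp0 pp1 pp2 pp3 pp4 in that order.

Answer: 1 1 2 1 1

Derivation:
Op 1: fork(P0) -> P1. 3 ppages; refcounts: pp0:2 pp1:2 pp2:2
Op 2: write(P1, v1, 168). refcount(pp1)=2>1 -> COPY to pp3. 4 ppages; refcounts: pp0:2 pp1:1 pp2:2 pp3:1
Op 3: write(P0, v0, 184). refcount(pp0)=2>1 -> COPY to pp4. 5 ppages; refcounts: pp0:1 pp1:1 pp2:2 pp3:1 pp4:1
Op 4: read(P0, v2) -> 12. No state change.
Op 5: write(P1, v0, 166). refcount(pp0)=1 -> write in place. 5 ppages; refcounts: pp0:1 pp1:1 pp2:2 pp3:1 pp4:1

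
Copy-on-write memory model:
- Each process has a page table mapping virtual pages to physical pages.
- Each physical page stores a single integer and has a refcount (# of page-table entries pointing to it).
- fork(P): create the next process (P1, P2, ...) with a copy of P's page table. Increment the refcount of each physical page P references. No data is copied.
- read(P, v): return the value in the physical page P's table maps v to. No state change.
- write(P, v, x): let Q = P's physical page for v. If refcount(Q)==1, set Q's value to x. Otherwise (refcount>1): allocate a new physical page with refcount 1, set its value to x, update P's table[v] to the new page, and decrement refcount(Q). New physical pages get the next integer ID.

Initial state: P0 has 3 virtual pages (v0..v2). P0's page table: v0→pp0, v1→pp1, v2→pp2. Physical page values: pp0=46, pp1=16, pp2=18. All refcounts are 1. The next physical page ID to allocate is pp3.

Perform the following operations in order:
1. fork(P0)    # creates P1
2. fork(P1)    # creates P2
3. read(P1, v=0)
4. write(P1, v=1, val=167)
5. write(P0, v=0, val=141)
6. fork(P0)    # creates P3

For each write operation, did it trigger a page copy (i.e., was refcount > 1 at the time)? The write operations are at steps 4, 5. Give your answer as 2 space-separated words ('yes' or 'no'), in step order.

Op 1: fork(P0) -> P1. 3 ppages; refcounts: pp0:2 pp1:2 pp2:2
Op 2: fork(P1) -> P2. 3 ppages; refcounts: pp0:3 pp1:3 pp2:3
Op 3: read(P1, v0) -> 46. No state change.
Op 4: write(P1, v1, 167). refcount(pp1)=3>1 -> COPY to pp3. 4 ppages; refcounts: pp0:3 pp1:2 pp2:3 pp3:1
Op 5: write(P0, v0, 141). refcount(pp0)=3>1 -> COPY to pp4. 5 ppages; refcounts: pp0:2 pp1:2 pp2:3 pp3:1 pp4:1
Op 6: fork(P0) -> P3. 5 ppages; refcounts: pp0:2 pp1:3 pp2:4 pp3:1 pp4:2

yes yes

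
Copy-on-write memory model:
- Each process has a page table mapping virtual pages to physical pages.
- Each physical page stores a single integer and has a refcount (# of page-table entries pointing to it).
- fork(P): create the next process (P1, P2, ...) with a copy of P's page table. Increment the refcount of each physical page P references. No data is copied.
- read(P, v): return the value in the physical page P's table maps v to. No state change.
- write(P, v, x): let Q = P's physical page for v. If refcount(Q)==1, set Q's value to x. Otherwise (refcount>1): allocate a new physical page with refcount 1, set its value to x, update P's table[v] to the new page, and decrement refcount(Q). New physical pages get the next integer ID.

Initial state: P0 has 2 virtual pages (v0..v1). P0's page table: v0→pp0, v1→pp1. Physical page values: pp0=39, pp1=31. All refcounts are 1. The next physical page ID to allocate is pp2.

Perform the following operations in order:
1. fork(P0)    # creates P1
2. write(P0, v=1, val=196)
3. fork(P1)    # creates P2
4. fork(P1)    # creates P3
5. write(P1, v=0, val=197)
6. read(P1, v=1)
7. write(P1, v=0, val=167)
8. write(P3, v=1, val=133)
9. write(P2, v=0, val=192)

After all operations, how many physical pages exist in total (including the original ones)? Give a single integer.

Op 1: fork(P0) -> P1. 2 ppages; refcounts: pp0:2 pp1:2
Op 2: write(P0, v1, 196). refcount(pp1)=2>1 -> COPY to pp2. 3 ppages; refcounts: pp0:2 pp1:1 pp2:1
Op 3: fork(P1) -> P2. 3 ppages; refcounts: pp0:3 pp1:2 pp2:1
Op 4: fork(P1) -> P3. 3 ppages; refcounts: pp0:4 pp1:3 pp2:1
Op 5: write(P1, v0, 197). refcount(pp0)=4>1 -> COPY to pp3. 4 ppages; refcounts: pp0:3 pp1:3 pp2:1 pp3:1
Op 6: read(P1, v1) -> 31. No state change.
Op 7: write(P1, v0, 167). refcount(pp3)=1 -> write in place. 4 ppages; refcounts: pp0:3 pp1:3 pp2:1 pp3:1
Op 8: write(P3, v1, 133). refcount(pp1)=3>1 -> COPY to pp4. 5 ppages; refcounts: pp0:3 pp1:2 pp2:1 pp3:1 pp4:1
Op 9: write(P2, v0, 192). refcount(pp0)=3>1 -> COPY to pp5. 6 ppages; refcounts: pp0:2 pp1:2 pp2:1 pp3:1 pp4:1 pp5:1

Answer: 6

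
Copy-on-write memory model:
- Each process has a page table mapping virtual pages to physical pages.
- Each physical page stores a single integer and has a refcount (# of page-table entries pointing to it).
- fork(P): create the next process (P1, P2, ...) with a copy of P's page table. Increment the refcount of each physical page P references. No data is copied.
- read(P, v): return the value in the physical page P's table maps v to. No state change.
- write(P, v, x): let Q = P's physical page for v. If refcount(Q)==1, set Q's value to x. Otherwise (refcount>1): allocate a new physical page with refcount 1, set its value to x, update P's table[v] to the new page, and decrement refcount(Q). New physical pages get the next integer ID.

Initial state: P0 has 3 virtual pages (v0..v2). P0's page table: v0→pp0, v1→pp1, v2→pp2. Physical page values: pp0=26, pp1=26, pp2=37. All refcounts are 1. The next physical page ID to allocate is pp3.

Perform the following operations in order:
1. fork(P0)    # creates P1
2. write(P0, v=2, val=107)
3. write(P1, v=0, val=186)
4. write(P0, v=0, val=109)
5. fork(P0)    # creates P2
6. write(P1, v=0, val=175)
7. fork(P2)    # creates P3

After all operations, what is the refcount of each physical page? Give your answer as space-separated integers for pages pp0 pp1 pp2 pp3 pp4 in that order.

Answer: 3 4 1 3 1

Derivation:
Op 1: fork(P0) -> P1. 3 ppages; refcounts: pp0:2 pp1:2 pp2:2
Op 2: write(P0, v2, 107). refcount(pp2)=2>1 -> COPY to pp3. 4 ppages; refcounts: pp0:2 pp1:2 pp2:1 pp3:1
Op 3: write(P1, v0, 186). refcount(pp0)=2>1 -> COPY to pp4. 5 ppages; refcounts: pp0:1 pp1:2 pp2:1 pp3:1 pp4:1
Op 4: write(P0, v0, 109). refcount(pp0)=1 -> write in place. 5 ppages; refcounts: pp0:1 pp1:2 pp2:1 pp3:1 pp4:1
Op 5: fork(P0) -> P2. 5 ppages; refcounts: pp0:2 pp1:3 pp2:1 pp3:2 pp4:1
Op 6: write(P1, v0, 175). refcount(pp4)=1 -> write in place. 5 ppages; refcounts: pp0:2 pp1:3 pp2:1 pp3:2 pp4:1
Op 7: fork(P2) -> P3. 5 ppages; refcounts: pp0:3 pp1:4 pp2:1 pp3:3 pp4:1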